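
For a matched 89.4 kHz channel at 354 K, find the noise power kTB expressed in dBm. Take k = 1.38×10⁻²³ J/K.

−123.6 dBm

P_n = kTB = 1.38×10⁻²³ × 354 × 8.94×10⁴ = 4.37×10⁻¹⁶ W
In dBm: 10 log₁₀(4.37×10⁻¹⁶ / 10⁻³) = −123.6 dBm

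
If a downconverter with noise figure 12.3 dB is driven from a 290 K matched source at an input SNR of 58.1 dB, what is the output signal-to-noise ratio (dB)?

By definition F = SNR_in/SNR_out, so in dB: SNR_out = SNR_in − NF
SNR_out = 58.1 − 12.3 = 45.8 dB

45.8 dB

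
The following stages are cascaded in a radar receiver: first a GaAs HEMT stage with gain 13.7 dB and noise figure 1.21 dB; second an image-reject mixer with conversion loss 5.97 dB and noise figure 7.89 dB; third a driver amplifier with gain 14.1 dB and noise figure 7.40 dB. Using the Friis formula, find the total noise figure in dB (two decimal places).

Convert to linear (a loss of L dB is a gain of −L dB): F_i = 10^(NF_i/10), G_i = 10^(G_i,dB/10)
  Stage 1: F_1 = 10^(1.21/10) = 1.321, G_1 = 10^(13.7/10) = 23.44
  Stage 2: F_2 = 10^(7.89/10) = 6.152, G_2 = 10^(−5.97/10) = 0.2529
  Stage 3: F_3 = 10^(7.40/10) = 5.495, G_3 = 10^(14.1/10) = 25.70
Friis cascade:
  F = 1.321 + (6.152 − 1)/23.44 + (5.495 − 1)/5.929 = 2.299
NF = 10 log₁₀(2.299) = 3.62 dB

3.62 dB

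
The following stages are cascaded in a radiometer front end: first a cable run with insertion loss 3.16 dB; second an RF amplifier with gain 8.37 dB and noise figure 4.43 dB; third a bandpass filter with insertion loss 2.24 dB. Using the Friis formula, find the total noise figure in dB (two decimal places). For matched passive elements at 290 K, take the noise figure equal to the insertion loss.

Convert to linear (a loss of L dB is a gain of −L dB): F_i = 10^(NF_i/10), G_i = 10^(G_i,dB/10)
  Stage 1: F_1 = 10^(3.16/10) = 2.070, G_1 = 10^(−3.16/10) = 0.4831
  Stage 2: F_2 = 10^(4.43/10) = 2.773, G_2 = 10^(8.37/10) = 6.871
  Stage 3: F_3 = 10^(2.24/10) = 1.675, G_3 = 10^(−2.24/10) = 0.5970
Friis cascade:
  F = 2.070 + (2.773 − 1)/0.4831 + (1.675 − 1)/3.319 = 5.945
NF = 10 log₁₀(5.945) = 7.74 dB

7.74 dB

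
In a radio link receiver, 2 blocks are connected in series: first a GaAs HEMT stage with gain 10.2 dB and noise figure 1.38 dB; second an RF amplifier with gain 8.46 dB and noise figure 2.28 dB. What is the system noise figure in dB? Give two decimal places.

Convert to linear (a loss of L dB is a gain of −L dB): F_i = 10^(NF_i/10), G_i = 10^(G_i,dB/10)
  Stage 1: F_1 = 10^(1.38/10) = 1.374, G_1 = 10^(10.2/10) = 10.47
  Stage 2: F_2 = 10^(2.28/10) = 1.690, G_2 = 10^(8.46/10) = 7.015
Friis cascade:
  F = 1.374 + (1.690 − 1)/10.47 = 1.440
NF = 10 log₁₀(1.440) = 1.58 dB

1.58 dB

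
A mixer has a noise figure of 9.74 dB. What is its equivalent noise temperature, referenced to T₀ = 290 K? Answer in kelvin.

F = 10^(9.74/10) = 9.4189
T_e = (F − 1)·T₀ = (9.4189 − 1) × 290 = 2441 K

2441 K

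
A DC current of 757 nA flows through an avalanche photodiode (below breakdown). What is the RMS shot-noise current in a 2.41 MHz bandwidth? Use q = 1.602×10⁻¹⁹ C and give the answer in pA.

765 pA

I_n = √(2qI·B)
2qI·B = 2 × 1.602×10⁻¹⁹ × 7.57×10⁻⁷ × 2.41×10⁶ = 5.85×10⁻¹⁹ A²
I_n = √(5.85×10⁻¹⁹) = 7.65×10⁻¹⁰ A = 765 pA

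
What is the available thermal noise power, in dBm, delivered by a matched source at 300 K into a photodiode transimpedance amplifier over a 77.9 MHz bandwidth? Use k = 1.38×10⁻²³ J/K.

P_n = kTB = 1.38×10⁻²³ × 300 × 7.79×10⁷ = 3.23×10⁻¹³ W
In dBm: 10 log₁₀(3.23×10⁻¹³ / 10⁻³) = −94.9 dBm

−94.9 dBm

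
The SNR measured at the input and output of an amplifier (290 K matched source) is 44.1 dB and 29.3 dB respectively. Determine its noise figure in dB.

NF (dB) = SNR_in(dB) − SNR_out(dB) when the source is at T₀
NF = 44.1 − 29.3 = 14.8 dB

14.8 dB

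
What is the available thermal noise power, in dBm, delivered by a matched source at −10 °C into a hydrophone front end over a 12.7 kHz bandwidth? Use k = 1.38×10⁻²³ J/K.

−133.4 dBm

T = −10 °C + 273.15 = 263.15 K
P_n = kTB = 1.38×10⁻²³ × 263.15 × 1.27×10⁴ = 4.61×10⁻¹⁷ W
In dBm: 10 log₁₀(4.61×10⁻¹⁷ / 10⁻³) = −133.4 dBm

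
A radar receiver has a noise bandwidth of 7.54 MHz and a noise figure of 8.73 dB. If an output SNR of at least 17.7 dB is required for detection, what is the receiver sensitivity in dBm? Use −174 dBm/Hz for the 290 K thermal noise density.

−78.8 dBm

Sensitivity = −174 + 10 log₁₀(B) + NF + SNR_min
= −174 + 68.77 + 8.73 + 17.7
= −78.80 dBm → −78.8 dBm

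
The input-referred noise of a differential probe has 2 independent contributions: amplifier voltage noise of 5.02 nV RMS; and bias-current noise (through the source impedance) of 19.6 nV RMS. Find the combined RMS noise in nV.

20.2 nV

Uncorrelated sources add in power (mean-square): V_tot = √(ΣV_i²)
V_tot = √[(5.02×10⁻⁹)² + (1.96×10⁻⁸)²] = 2.02×10⁻⁸ V = 20.2 nV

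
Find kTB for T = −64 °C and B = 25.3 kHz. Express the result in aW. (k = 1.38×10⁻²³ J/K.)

73.0 aW

T = −64 °C + 273.15 = 209.15 K
P_n = kTB = 1.38×10⁻²³ × 209.15 × 2.53×10⁴ = 7.30×10⁻¹⁷ W = 73.0 aW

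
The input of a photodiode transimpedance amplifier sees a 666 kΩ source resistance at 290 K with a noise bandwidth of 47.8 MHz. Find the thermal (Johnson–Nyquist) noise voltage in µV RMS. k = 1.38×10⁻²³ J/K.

714 µV

V_n = √(4kTRB)
4kTRB = 4 × 1.38×10⁻²³ × 290 × 6.66×10⁵ × 4.78×10⁷ = 5.10×10⁻⁷ V²
V_n = √(5.10×10⁻⁷) = 7.14×10⁻⁴ V = 714 µV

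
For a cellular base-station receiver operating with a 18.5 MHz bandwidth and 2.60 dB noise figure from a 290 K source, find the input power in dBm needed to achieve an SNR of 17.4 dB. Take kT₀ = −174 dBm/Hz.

Sensitivity = −174 + 10 log₁₀(B) + NF + SNR_min
= −174 + 72.67 + 2.60 + 17.4
= −81.33 dBm → −81.3 dBm

−81.3 dBm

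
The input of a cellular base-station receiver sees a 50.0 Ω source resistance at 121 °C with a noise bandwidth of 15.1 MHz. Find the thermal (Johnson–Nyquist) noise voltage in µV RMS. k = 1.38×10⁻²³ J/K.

4.05 µV

T = 121 °C + 273.15 = 394.15 K
V_n = √(4kTRB)
4kTRB = 4 × 1.38×10⁻²³ × 394.15 × 5.00×10¹ × 1.51×10⁷ = 1.64×10⁻¹¹ V²
V_n = √(1.64×10⁻¹¹) = 4.05×10⁻⁶ V = 4.05 µV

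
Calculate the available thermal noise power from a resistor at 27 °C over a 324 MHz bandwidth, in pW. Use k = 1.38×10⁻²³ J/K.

1.34 pW

T = 27 °C + 273.15 = 300.15 K
P_n = kTB = 1.38×10⁻²³ × 300.15 × 3.24×10⁸ = 1.34×10⁻¹² W = 1.34 pW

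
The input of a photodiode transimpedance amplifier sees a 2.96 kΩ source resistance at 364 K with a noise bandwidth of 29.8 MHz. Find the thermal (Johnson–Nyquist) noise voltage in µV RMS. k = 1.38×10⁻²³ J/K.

V_n = √(4kTRB)
4kTRB = 4 × 1.38×10⁻²³ × 364 × 2.96×10³ × 2.98×10⁷ = 1.77×10⁻⁹ V²
V_n = √(1.77×10⁻⁹) = 4.21×10⁻⁵ V = 42.1 µV

42.1 µV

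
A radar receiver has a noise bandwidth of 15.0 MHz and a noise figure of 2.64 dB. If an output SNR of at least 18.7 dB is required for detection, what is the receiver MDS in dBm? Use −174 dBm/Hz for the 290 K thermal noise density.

Sensitivity = −174 + 10 log₁₀(B) + NF + SNR_min
= −174 + 71.76 + 2.64 + 18.7
= −80.90 dBm → −80.9 dBm

−80.9 dBm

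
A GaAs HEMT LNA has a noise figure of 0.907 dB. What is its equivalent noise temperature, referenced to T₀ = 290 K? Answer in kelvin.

67.4 K

F = 10^(0.907/10) = 1.23225
T_e = (F − 1)·T₀ = (1.23225 − 1) × 290 = 67.4 K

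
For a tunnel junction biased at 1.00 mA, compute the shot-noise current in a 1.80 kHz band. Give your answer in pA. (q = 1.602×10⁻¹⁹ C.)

759 pA

I_n = √(2qI·B)
2qI·B = 2 × 1.602×10⁻¹⁹ × 1.00×10⁻³ × 1.80×10³ = 5.77×10⁻¹⁹ A²
I_n = √(5.77×10⁻¹⁹) = 7.59×10⁻¹⁰ A = 759 pA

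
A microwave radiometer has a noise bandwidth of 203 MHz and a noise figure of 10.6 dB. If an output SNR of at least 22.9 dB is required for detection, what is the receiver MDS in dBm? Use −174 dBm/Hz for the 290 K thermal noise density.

Sensitivity = −174 + 10 log₁₀(B) + NF + SNR_min
= −174 + 83.07 + 10.6 + 22.9
= −57.43 dBm → −57.4 dBm

−57.4 dBm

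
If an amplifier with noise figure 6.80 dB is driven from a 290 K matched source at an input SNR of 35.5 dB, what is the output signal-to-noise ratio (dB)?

By definition F = SNR_in/SNR_out, so in dB: SNR_out = SNR_in − NF
SNR_out = 35.5 − 6.80 = 28.70 dB

28.70 dB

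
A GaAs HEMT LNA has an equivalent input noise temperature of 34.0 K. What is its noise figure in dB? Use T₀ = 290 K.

F = 1 + T_e/T₀ = 1 + 34.0/290 = 1.11724
NF = 10 log₁₀(1.11724) = 0.481 dB

0.481 dB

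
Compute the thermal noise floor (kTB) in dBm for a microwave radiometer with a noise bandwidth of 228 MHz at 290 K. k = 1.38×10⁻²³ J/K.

−90.4 dBm

P_n = kTB = 1.38×10⁻²³ × 290 × 2.28×10⁸ = 9.12×10⁻¹³ W
In dBm: 10 log₁₀(9.12×10⁻¹³ / 10⁻³) = −90.4 dBm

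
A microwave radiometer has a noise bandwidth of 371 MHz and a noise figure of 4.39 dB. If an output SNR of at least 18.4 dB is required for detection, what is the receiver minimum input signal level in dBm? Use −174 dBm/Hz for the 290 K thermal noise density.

Sensitivity = −174 + 10 log₁₀(B) + NF + SNR_min
= −174 + 85.69 + 4.39 + 18.4
= −65.52 dBm → −65.5 dBm

−65.5 dBm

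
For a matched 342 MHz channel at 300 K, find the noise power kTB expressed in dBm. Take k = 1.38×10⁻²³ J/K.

P_n = kTB = 1.38×10⁻²³ × 300 × 3.42×10⁸ = 1.42×10⁻¹² W
In dBm: 10 log₁₀(1.42×10⁻¹² / 10⁻³) = −88.5 dBm

−88.5 dBm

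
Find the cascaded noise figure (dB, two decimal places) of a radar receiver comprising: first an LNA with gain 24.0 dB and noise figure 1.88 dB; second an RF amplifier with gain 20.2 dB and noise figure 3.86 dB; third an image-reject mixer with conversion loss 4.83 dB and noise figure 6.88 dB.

Convert to linear (a loss of L dB is a gain of −L dB): F_i = 10^(NF_i/10), G_i = 10^(G_i,dB/10)
  Stage 1: F_1 = 10^(1.88/10) = 1.542, G_1 = 10^(24.0/10) = 251.2
  Stage 2: F_2 = 10^(3.86/10) = 2.432, G_2 = 10^(20.2/10) = 104.7
  Stage 3: F_3 = 10^(6.88/10) = 4.875, G_3 = 10^(−4.83/10) = 0.3289
Friis cascade:
  F = 1.542 + (2.432 − 1)/251.2 + (4.875 − 1)/2.630×10⁴ = 1.548
NF = 10 log₁₀(1.548) = 1.90 dB

1.90 dB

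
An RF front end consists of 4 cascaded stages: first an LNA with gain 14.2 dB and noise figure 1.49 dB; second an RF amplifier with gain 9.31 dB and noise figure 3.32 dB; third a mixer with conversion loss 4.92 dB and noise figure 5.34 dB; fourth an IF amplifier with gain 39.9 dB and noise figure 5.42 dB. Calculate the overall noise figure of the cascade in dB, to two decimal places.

Convert to linear (a loss of L dB is a gain of −L dB): F_i = 10^(NF_i/10), G_i = 10^(G_i,dB/10)
  Stage 1: F_1 = 10^(1.49/10) = 1.409, G_1 = 10^(14.2/10) = 26.30
  Stage 2: F_2 = 10^(3.32/10) = 2.148, G_2 = 10^(9.31/10) = 8.531
  Stage 3: F_3 = 10^(5.34/10) = 3.420, G_3 = 10^(−4.92/10) = 0.3221
  Stage 4: F_4 = 10^(5.42/10) = 3.483, G_4 = 10^(39.9/10) = 9772
Friis cascade:
  F = 1.409 + (2.148 − 1)/26.30 + (3.420 − 1)/224.4 + (3.483 − 1)/72.28 = 1.498
NF = 10 log₁₀(1.498) = 1.76 dB

1.76 dB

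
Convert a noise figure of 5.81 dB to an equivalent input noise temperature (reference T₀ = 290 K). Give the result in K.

F = 10^(5.81/10) = 3.81066
T_e = (F − 1)·T₀ = (3.81066 − 1) × 290 = 815 K

815 K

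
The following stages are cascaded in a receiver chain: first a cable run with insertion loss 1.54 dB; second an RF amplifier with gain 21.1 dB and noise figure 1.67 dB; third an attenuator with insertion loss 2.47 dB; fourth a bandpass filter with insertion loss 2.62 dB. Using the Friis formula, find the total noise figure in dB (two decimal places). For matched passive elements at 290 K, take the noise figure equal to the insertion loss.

3.26 dB

Convert to linear (a loss of L dB is a gain of −L dB): F_i = 10^(NF_i/10), G_i = 10^(G_i,dB/10)
  Stage 1: F_1 = 10^(1.54/10) = 1.426, G_1 = 10^(−1.54/10) = 0.7015
  Stage 2: F_2 = 10^(1.67/10) = 1.469, G_2 = 10^(21.1/10) = 128.8
  Stage 3: F_3 = 10^(2.47/10) = 1.766, G_3 = 10^(−2.47/10) = 0.5662
  Stage 4: F_4 = 10^(2.62/10) = 1.828, G_4 = 10^(−2.62/10) = 0.5470
Friis cascade:
  F = 1.426 + (1.469 − 1)/0.7015 + (1.766 − 1)/90.36 + (1.828 − 1)/51.17 = 2.119
NF = 10 log₁₀(2.119) = 3.26 dB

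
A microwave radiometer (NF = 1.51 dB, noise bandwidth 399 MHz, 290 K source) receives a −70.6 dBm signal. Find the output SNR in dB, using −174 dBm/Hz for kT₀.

Noise floor: N = −174 + 10 log₁₀(B) + NF
10 log₁₀(3.99×10⁸) = 86.01 dB
N = −174 + 86.01 + 1.51 = −86.48 dBm
SNR = P_sig − N = −70.6 − (−86.48) = 15.88 dB → 15.9 dB

15.9 dB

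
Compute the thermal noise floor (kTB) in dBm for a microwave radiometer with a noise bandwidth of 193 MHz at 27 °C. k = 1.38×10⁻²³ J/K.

−91.0 dBm

T = 27 °C + 273.15 = 300.15 K
P_n = kTB = 1.38×10⁻²³ × 300.15 × 1.93×10⁸ = 7.99×10⁻¹³ W
In dBm: 10 log₁₀(7.99×10⁻¹³ / 10⁻³) = −91.0 dBm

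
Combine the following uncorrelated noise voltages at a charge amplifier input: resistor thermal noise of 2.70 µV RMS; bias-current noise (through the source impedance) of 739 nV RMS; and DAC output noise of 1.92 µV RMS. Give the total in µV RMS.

Uncorrelated sources add in power (mean-square): V_tot = √(ΣV_i²)
V_tot = √[(2.70×10⁻⁶)² + (7.39×10⁻⁷)² + (1.92×10⁻⁶)²] = 3.39×10⁻⁶ V = 3.39 µV

3.39 µV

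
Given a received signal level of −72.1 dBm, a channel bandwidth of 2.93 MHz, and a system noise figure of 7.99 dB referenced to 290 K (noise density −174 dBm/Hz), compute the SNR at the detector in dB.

29.2 dB

Noise floor: N = −174 + 10 log₁₀(B) + NF
10 log₁₀(2.93×10⁶) = 64.67 dB
N = −174 + 64.67 + 7.99 = −101.34 dBm
SNR = P_sig − N = −72.1 − (−101.34) = 29.24 dB → 29.2 dB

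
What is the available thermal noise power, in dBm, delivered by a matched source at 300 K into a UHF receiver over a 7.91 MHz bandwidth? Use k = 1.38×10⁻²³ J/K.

P_n = kTB = 1.38×10⁻²³ × 300 × 7.91×10⁶ = 3.27×10⁻¹⁴ W
In dBm: 10 log₁₀(3.27×10⁻¹⁴ / 10⁻³) = −104.8 dBm

−104.8 dBm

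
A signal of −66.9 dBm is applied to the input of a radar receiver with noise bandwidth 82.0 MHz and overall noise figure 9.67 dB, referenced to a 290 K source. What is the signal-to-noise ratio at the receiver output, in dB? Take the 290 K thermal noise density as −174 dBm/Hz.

Noise floor: N = −174 + 10 log₁₀(B) + NF
10 log₁₀(8.20×10⁷) = 79.14 dB
N = −174 + 79.14 + 9.67 = −85.19 dBm
SNR = P_sig − N = −66.9 − (−85.19) = 18.29 dB → 18.3 dB

18.3 dB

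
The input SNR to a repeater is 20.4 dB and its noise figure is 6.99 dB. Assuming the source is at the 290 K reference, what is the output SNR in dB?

13.41 dB

By definition F = SNR_in/SNR_out, so in dB: SNR_out = SNR_in − NF
SNR_out = 20.4 − 6.99 = 13.41 dB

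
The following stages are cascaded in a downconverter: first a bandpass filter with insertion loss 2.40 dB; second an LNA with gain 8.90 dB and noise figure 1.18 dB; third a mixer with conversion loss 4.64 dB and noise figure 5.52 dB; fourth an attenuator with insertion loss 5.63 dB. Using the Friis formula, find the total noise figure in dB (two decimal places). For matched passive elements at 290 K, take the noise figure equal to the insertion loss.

6.61 dB

Convert to linear (a loss of L dB is a gain of −L dB): F_i = 10^(NF_i/10), G_i = 10^(G_i,dB/10)
  Stage 1: F_1 = 10^(2.40/10) = 1.738, G_1 = 10^(−2.40/10) = 0.5754
  Stage 2: F_2 = 10^(1.18/10) = 1.312, G_2 = 10^(8.90/10) = 7.762
  Stage 3: F_3 = 10^(5.52/10) = 3.565, G_3 = 10^(−4.64/10) = 0.3436
  Stage 4: F_4 = 10^(5.63/10) = 3.656, G_4 = 10^(−5.63/10) = 0.2735
Friis cascade:
  F = 1.738 + (1.312 − 1)/0.5754 + (3.565 − 1)/4.467 + (3.656 − 1)/1.535 = 4.585
NF = 10 log₁₀(4.585) = 6.61 dB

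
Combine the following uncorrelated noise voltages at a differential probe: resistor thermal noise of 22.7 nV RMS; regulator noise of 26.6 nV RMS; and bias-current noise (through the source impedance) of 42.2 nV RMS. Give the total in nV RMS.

Uncorrelated sources add in power (mean-square): V_tot = √(ΣV_i²)
V_tot = √[(2.27×10⁻⁸)² + (2.66×10⁻⁸)² + (4.22×10⁻⁸)²] = 5.48×10⁻⁸ V = 54.8 nV

54.8 nV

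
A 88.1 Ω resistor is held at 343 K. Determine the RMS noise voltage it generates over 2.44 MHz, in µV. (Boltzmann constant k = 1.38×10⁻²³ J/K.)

V_n = √(4kTRB)
4kTRB = 4 × 1.38×10⁻²³ × 343 × 8.81×10¹ × 2.44×10⁶ = 4.07×10⁻¹² V²
V_n = √(4.07×10⁻¹²) = 2.02×10⁻⁶ V = 2.02 µV

2.02 µV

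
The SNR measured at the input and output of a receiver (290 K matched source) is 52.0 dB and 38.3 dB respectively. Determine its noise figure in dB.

NF (dB) = SNR_in(dB) − SNR_out(dB) when the source is at T₀
NF = 52.0 − 38.3 = 13.7 dB

13.7 dB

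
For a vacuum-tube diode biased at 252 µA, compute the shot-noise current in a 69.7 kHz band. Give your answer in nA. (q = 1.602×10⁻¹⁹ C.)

I_n = √(2qI·B)
2qI·B = 2 × 1.602×10⁻¹⁹ × 2.52×10⁻⁴ × 6.97×10⁴ = 5.63×10⁻¹⁸ A²
I_n = √(5.63×10⁻¹⁸) = 2.37×10⁻⁹ A = 2.37 nA

2.37 nA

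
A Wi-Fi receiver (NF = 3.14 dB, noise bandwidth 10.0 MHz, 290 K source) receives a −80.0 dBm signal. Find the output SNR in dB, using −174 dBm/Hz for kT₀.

Noise floor: N = −174 + 10 log₁₀(B) + NF
10 log₁₀(1.00×10⁷) = 70 dB
N = −174 + 70 + 3.14 = −100.86 dBm
SNR = P_sig − N = −80.0 − (−100.86) = 20.86 dB → 20.9 dB

20.9 dB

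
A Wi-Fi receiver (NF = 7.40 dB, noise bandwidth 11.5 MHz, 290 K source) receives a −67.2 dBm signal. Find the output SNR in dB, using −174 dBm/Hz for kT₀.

28.8 dB

Noise floor: N = −174 + 10 log₁₀(B) + NF
10 log₁₀(1.15×10⁷) = 70.61 dB
N = −174 + 70.61 + 7.40 = −95.99 dBm
SNR = P_sig − N = −67.2 − (−95.99) = 28.79 dB → 28.8 dB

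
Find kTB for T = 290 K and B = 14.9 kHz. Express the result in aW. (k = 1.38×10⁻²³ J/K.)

59.6 aW

P_n = kTB = 1.38×10⁻²³ × 290 × 1.49×10⁴ = 5.96×10⁻¹⁷ W = 59.6 aW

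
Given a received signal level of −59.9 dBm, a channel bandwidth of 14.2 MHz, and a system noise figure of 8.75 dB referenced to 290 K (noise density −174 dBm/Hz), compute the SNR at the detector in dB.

Noise floor: N = −174 + 10 log₁₀(B) + NF
10 log₁₀(1.42×10⁷) = 71.52 dB
N = −174 + 71.52 + 8.75 = −93.73 dBm
SNR = P_sig − N = −59.9 − (−93.73) = 33.83 dB → 33.8 dB

33.8 dB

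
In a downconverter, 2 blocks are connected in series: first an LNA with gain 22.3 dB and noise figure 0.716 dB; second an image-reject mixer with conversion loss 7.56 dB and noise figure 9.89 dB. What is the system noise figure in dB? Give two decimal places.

0.90 dB

Convert to linear (a loss of L dB is a gain of −L dB): F_i = 10^(NF_i/10), G_i = 10^(G_i,dB/10)
  Stage 1: F_1 = 10^(0.716/10) = 1.179, G_1 = 10^(22.3/10) = 169.8
  Stage 2: F_2 = 10^(9.89/10) = 9.750, G_2 = 10^(−7.56/10) = 0.1754
Friis cascade:
  F = 1.179 + (9.750 − 1)/169.8 = 1.231
NF = 10 log₁₀(1.231) = 0.90 dB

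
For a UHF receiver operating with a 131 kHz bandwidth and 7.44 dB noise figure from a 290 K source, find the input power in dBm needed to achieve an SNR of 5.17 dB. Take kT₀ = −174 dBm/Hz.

−110.2 dBm

Sensitivity = −174 + 10 log₁₀(B) + NF + SNR_min
= −174 + 51.17 + 7.44 + 5.17
= −110.22 dBm → −110.2 dBm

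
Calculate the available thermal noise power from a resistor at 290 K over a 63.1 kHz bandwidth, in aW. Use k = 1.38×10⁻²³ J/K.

253 aW

P_n = kTB = 1.38×10⁻²³ × 290 × 6.31×10⁴ = 2.53×10⁻¹⁶ W = 253 aW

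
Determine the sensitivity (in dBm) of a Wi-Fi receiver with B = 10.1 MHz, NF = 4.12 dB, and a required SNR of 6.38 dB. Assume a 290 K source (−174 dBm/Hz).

Sensitivity = −174 + 10 log₁₀(B) + NF + SNR_min
= −174 + 70.04 + 4.12 + 6.38
= −93.46 dBm → −93.5 dBm

−93.5 dBm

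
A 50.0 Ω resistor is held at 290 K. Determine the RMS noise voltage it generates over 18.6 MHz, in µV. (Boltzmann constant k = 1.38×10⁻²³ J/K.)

V_n = √(4kTRB)
4kTRB = 4 × 1.38×10⁻²³ × 290 × 5.00×10¹ × 1.86×10⁷ = 1.49×10⁻¹¹ V²
V_n = √(1.49×10⁻¹¹) = 3.86×10⁻⁶ V = 3.86 µV

3.86 µV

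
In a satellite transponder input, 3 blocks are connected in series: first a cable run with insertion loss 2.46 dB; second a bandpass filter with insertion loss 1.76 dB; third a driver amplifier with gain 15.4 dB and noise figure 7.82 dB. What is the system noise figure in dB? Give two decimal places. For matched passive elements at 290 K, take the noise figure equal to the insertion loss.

Convert to linear (a loss of L dB is a gain of −L dB): F_i = 10^(NF_i/10), G_i = 10^(G_i,dB/10)
  Stage 1: F_1 = 10^(2.46/10) = 1.762, G_1 = 10^(−2.46/10) = 0.5675
  Stage 2: F_2 = 10^(1.76/10) = 1.500, G_2 = 10^(−1.76/10) = 0.6668
  Stage 3: F_3 = 10^(7.82/10) = 6.053, G_3 = 10^(15.4/10) = 34.67
Friis cascade:
  F = 1.762 + (1.500 − 1)/0.5675 + (6.053 − 1)/0.3784 = 16.00
NF = 10 log₁₀(16.00) = 12.04 dB

12.04 dB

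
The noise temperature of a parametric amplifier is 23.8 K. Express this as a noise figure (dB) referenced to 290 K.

F = 1 + T_e/T₀ = 1 + 23.8/290 = 1.08207
NF = 10 log₁₀(1.08207) = 0.343 dB

0.343 dB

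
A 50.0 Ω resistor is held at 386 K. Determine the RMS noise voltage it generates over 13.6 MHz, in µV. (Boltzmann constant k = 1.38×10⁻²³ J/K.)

3.81 µV

V_n = √(4kTRB)
4kTRB = 4 × 1.38×10⁻²³ × 386 × 5.00×10¹ × 1.36×10⁷ = 1.45×10⁻¹¹ V²
V_n = √(1.45×10⁻¹¹) = 3.81×10⁻⁶ V = 3.81 µV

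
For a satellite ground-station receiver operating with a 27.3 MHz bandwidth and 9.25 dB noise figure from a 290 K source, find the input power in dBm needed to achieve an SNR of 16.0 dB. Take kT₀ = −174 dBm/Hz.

−74.4 dBm

Sensitivity = −174 + 10 log₁₀(B) + NF + SNR_min
= −174 + 74.36 + 9.25 + 16.0
= −74.39 dBm → −74.4 dBm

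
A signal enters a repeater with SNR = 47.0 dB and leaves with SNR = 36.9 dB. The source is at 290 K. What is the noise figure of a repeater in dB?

NF (dB) = SNR_in(dB) − SNR_out(dB) when the source is at T₀
NF = 47.0 − 36.9 = 10.1 dB

10.1 dB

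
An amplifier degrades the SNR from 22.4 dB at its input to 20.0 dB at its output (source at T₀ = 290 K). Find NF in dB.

2.4 dB

NF (dB) = SNR_in(dB) − SNR_out(dB) when the source is at T₀
NF = 22.4 − 20.0 = 2.4 dB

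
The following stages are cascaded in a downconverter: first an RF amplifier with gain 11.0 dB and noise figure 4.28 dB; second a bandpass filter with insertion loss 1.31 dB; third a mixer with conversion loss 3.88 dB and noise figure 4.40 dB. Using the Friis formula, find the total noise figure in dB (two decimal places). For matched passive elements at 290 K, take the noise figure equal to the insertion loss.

4.62 dB

Convert to linear (a loss of L dB is a gain of −L dB): F_i = 10^(NF_i/10), G_i = 10^(G_i,dB/10)
  Stage 1: F_1 = 10^(4.28/10) = 2.679, G_1 = 10^(11.0/10) = 12.59
  Stage 2: F_2 = 10^(1.31/10) = 1.352, G_2 = 10^(−1.31/10) = 0.7396
  Stage 3: F_3 = 10^(4.40/10) = 2.754, G_3 = 10^(−3.88/10) = 0.4093
Friis cascade:
  F = 2.679 + (1.352 − 1)/12.59 + (2.754 − 1)/9.311 = 2.896
NF = 10 log₁₀(2.896) = 4.62 dB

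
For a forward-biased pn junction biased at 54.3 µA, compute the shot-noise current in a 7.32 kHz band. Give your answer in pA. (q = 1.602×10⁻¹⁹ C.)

357 pA

I_n = √(2qI·B)
2qI·B = 2 × 1.602×10⁻¹⁹ × 5.43×10⁻⁵ × 7.32×10³ = 1.27×10⁻¹⁹ A²
I_n = √(1.27×10⁻¹⁹) = 3.57×10⁻¹⁰ A = 357 pA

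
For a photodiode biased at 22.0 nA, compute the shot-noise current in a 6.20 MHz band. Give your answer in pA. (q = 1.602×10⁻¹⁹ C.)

209 pA

I_n = √(2qI·B)
2qI·B = 2 × 1.602×10⁻¹⁹ × 2.20×10⁻⁸ × 6.20×10⁶ = 4.37×10⁻²⁰ A²
I_n = √(4.37×10⁻²⁰) = 2.09×10⁻¹⁰ A = 209 pA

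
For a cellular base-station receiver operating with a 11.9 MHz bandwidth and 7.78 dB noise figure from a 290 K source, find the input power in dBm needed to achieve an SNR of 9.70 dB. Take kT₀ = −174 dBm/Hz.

Sensitivity = −174 + 10 log₁₀(B) + NF + SNR_min
= −174 + 70.76 + 7.78 + 9.70
= −85.76 dBm → −85.8 dBm

−85.8 dBm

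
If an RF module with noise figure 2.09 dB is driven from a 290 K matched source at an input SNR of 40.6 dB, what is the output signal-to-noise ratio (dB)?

By definition F = SNR_in/SNR_out, so in dB: SNR_out = SNR_in − NF
SNR_out = 40.6 − 2.09 = 38.51 dB

38.51 dB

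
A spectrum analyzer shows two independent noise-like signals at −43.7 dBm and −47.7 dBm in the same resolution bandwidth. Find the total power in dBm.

Convert to linear, add, convert back:
P₁ = 4.27×10⁻⁸ W, P₂ = 1.70×10⁻⁸ W
P_tot = 5.96×10⁻⁸ W → 10 log₁₀(P_tot / 10⁻³) = −42.2 dBm

−42.2 dBm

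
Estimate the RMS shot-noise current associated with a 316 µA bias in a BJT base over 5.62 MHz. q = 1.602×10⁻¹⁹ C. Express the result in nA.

I_n = √(2qI·B)
2qI·B = 2 × 1.602×10⁻¹⁹ × 3.16×10⁻⁴ × 5.62×10⁶ = 5.69×10⁻¹⁶ A²
I_n = √(5.69×10⁻¹⁶) = 2.39×10⁻⁸ A = 23.9 nA

23.9 nA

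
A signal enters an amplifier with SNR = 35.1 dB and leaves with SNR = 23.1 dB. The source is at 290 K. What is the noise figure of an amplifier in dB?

NF (dB) = SNR_in(dB) − SNR_out(dB) when the source is at T₀
NF = 35.1 − 23.1 = 12.0 dB

12.0 dB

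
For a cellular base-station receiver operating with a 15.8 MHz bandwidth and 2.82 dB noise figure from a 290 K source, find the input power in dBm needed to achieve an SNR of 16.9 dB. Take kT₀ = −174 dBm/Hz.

−82.3 dBm

Sensitivity = −174 + 10 log₁₀(B) + NF + SNR_min
= −174 + 71.99 + 2.82 + 16.9
= −82.29 dBm → −82.3 dBm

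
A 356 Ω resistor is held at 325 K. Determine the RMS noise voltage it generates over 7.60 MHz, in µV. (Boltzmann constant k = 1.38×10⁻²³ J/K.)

V_n = √(4kTRB)
4kTRB = 4 × 1.38×10⁻²³ × 325 × 3.56×10² × 7.60×10⁶ = 4.85×10⁻¹¹ V²
V_n = √(4.85×10⁻¹¹) = 6.97×10⁻⁶ V = 6.97 µV

6.97 µV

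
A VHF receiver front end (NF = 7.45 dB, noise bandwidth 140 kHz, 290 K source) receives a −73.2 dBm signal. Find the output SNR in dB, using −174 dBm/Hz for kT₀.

Noise floor: N = −174 + 10 log₁₀(B) + NF
10 log₁₀(1.40×10⁵) = 51.46 dB
N = −174 + 51.46 + 7.45 = −115.09 dBm
SNR = P_sig − N = −73.2 − (−115.09) = 41.89 dB → 41.9 dB

41.9 dB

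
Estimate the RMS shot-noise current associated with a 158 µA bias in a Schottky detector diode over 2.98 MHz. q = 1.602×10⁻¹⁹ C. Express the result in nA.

I_n = √(2qI·B)
2qI·B = 2 × 1.602×10⁻¹⁹ × 1.58×10⁻⁴ × 2.98×10⁶ = 1.51×10⁻¹⁶ A²
I_n = √(1.51×10⁻¹⁶) = 1.23×10⁻⁸ A = 12.3 nA

12.3 nA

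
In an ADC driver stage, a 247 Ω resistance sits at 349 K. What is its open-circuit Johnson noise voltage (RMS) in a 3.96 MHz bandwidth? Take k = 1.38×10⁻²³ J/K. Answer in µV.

4.34 µV

V_n = √(4kTRB)
4kTRB = 4 × 1.38×10⁻²³ × 349 × 2.47×10² × 3.96×10⁶ = 1.88×10⁻¹¹ V²
V_n = √(1.88×10⁻¹¹) = 4.34×10⁻⁶ V = 4.34 µV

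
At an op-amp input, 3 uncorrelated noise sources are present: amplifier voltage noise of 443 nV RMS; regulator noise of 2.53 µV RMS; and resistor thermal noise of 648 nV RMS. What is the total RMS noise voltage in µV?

Uncorrelated sources add in power (mean-square): V_tot = √(ΣV_i²)
V_tot = √[(4.43×10⁻⁷)² + (2.53×10⁻⁶)² + (6.48×10⁻⁷)²] = 2.65×10⁻⁶ V = 2.65 µV

2.65 µV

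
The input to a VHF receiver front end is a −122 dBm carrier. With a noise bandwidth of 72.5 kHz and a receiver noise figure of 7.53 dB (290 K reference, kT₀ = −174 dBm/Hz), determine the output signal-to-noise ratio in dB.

−4.1 dB

Noise floor: N = −174 + 10 log₁₀(B) + NF
10 log₁₀(7.25×10⁴) = 48.6 dB
N = −174 + 48.6 + 7.53 = −117.87 dBm
SNR = P_sig − N = −122 − (−117.87) = −4.13 dB → −4.1 dB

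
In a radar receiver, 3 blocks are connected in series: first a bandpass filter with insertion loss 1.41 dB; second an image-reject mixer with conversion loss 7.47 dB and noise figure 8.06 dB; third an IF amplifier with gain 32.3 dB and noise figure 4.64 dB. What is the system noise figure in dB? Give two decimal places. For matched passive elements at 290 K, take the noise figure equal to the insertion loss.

Convert to linear (a loss of L dB is a gain of −L dB): F_i = 10^(NF_i/10), G_i = 10^(G_i,dB/10)
  Stage 1: F_1 = 10^(1.41/10) = 1.384, G_1 = 10^(−1.41/10) = 0.7228
  Stage 2: F_2 = 10^(8.06/10) = 6.397, G_2 = 10^(−7.47/10) = 0.1791
  Stage 3: F_3 = 10^(4.64/10) = 2.911, G_3 = 10^(32.3/10) = 1698
Friis cascade:
  F = 1.384 + (6.397 − 1)/0.7228 + (2.911 − 1)/0.1294 = 23.61
NF = 10 log₁₀(23.61) = 13.73 dB

13.73 dB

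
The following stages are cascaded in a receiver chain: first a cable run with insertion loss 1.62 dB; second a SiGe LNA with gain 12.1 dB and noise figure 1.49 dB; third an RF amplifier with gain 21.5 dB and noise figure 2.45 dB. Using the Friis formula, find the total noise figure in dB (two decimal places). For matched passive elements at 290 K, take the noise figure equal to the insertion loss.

Convert to linear (a loss of L dB is a gain of −L dB): F_i = 10^(NF_i/10), G_i = 10^(G_i,dB/10)
  Stage 1: F_1 = 10^(1.62/10) = 1.452, G_1 = 10^(−1.62/10) = 0.6887
  Stage 2: F_2 = 10^(1.49/10) = 1.409, G_2 = 10^(12.1/10) = 16.22
  Stage 3: F_3 = 10^(2.45/10) = 1.758, G_3 = 10^(21.5/10) = 141.3
Friis cascade:
  F = 1.452 + (1.409 − 1)/0.6887 + (1.758 − 1)/11.17 = 2.114
NF = 10 log₁₀(2.114) = 3.25 dB

3.25 dB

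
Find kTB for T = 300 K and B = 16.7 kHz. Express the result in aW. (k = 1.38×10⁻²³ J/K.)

69.1 aW

P_n = kTB = 1.38×10⁻²³ × 300 × 1.67×10⁴ = 6.91×10⁻¹⁷ W = 69.1 aW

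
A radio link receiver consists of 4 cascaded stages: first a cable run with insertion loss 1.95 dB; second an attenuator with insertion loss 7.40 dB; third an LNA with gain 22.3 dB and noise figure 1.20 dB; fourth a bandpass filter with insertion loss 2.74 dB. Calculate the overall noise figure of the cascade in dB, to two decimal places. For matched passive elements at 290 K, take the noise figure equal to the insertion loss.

10.57 dB

Convert to linear (a loss of L dB is a gain of −L dB): F_i = 10^(NF_i/10), G_i = 10^(G_i,dB/10)
  Stage 1: F_1 = 10^(1.95/10) = 1.567, G_1 = 10^(−1.95/10) = 0.6383
  Stage 2: F_2 = 10^(7.40/10) = 5.495, G_2 = 10^(−7.40/10) = 0.1820
  Stage 3: F_3 = 10^(1.20/10) = 1.318, G_3 = 10^(22.3/10) = 169.8
  Stage 4: F_4 = 10^(2.74/10) = 1.879, G_4 = 10^(−2.74/10) = 0.5321
Friis cascade:
  F = 1.567 + (5.495 − 1)/0.6383 + (1.318 − 1)/0.1161 + (1.879 − 1)/19.72 = 11.39
NF = 10 log₁₀(11.39) = 10.57 dB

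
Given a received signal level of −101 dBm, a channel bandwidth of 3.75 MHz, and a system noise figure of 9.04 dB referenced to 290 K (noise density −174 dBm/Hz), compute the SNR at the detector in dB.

−1.8 dB

Noise floor: N = −174 + 10 log₁₀(B) + NF
10 log₁₀(3.75×10⁶) = 65.74 dB
N = −174 + 65.74 + 9.04 = −99.22 dBm
SNR = P_sig − N = −101 − (−99.22) = −1.78 dB → −1.8 dB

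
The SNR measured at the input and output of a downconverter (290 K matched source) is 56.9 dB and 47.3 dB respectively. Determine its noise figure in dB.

NF (dB) = SNR_in(dB) − SNR_out(dB) when the source is at T₀
NF = 56.9 − 47.3 = 9.6 dB

9.6 dB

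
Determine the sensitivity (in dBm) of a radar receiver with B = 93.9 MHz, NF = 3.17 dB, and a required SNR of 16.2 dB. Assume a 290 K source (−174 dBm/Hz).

Sensitivity = −174 + 10 log₁₀(B) + NF + SNR_min
= −174 + 79.73 + 3.17 + 16.2
= −74.90 dBm → −74.9 dBm

−74.9 dBm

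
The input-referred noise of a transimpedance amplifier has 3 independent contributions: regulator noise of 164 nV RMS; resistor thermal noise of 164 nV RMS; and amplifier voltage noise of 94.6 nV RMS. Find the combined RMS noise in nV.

250 nV

Uncorrelated sources add in power (mean-square): V_tot = √(ΣV_i²)
V_tot = √[(1.64×10⁻⁷)² + (1.64×10⁻⁷)² + (9.46×10⁻⁸)²] = 2.50×10⁻⁷ V = 250 nV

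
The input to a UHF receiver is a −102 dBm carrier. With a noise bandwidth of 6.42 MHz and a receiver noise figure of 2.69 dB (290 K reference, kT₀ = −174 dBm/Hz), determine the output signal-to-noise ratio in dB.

1.2 dB

Noise floor: N = −174 + 10 log₁₀(B) + NF
10 log₁₀(6.42×10⁶) = 68.08 dB
N = −174 + 68.08 + 2.69 = −103.23 dBm
SNR = P_sig − N = −102 − (−103.23) = 1.23 dB → 1.2 dB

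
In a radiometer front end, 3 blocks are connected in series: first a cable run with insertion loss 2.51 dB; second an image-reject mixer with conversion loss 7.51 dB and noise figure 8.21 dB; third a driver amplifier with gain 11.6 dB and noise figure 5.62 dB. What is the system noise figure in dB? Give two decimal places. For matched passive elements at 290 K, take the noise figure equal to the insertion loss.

Convert to linear (a loss of L dB is a gain of −L dB): F_i = 10^(NF_i/10), G_i = 10^(G_i,dB/10)
  Stage 1: F_1 = 10^(2.51/10) = 1.782, G_1 = 10^(−2.51/10) = 0.5610
  Stage 2: F_2 = 10^(8.21/10) = 6.622, G_2 = 10^(−7.51/10) = 0.1774
  Stage 3: F_3 = 10^(5.62/10) = 3.648, G_3 = 10^(11.6/10) = 14.45
Friis cascade:
  F = 1.782 + (6.622 − 1)/0.5610 + (3.648 − 1)/0.09954 = 38.40
NF = 10 log₁₀(38.40) = 15.84 dB

15.84 dB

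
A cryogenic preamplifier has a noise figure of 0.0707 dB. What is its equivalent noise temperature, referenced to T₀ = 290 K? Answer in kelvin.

4.76 K

F = 10^(0.0707/10) = 1.01641
T_e = (F − 1)·T₀ = (1.01641 − 1) × 290 = 4.76 K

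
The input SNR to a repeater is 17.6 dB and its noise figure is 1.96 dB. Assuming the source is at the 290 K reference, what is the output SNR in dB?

By definition F = SNR_in/SNR_out, so in dB: SNR_out = SNR_in − NF
SNR_out = 17.6 − 1.96 = 15.64 dB

15.64 dB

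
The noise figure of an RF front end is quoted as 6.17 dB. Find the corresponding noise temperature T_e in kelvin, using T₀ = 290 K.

911 K

F = 10^(6.17/10) = 4.14
T_e = (F − 1)·T₀ = (4.14 − 1) × 290 = 911 K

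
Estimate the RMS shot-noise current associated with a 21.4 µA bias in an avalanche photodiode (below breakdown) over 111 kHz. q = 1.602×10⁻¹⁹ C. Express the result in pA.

I_n = √(2qI·B)
2qI·B = 2 × 1.602×10⁻¹⁹ × 2.14×10⁻⁵ × 1.11×10⁵ = 7.61×10⁻¹⁹ A²
I_n = √(7.61×10⁻¹⁹) = 8.72×10⁻¹⁰ A = 872 pA

872 pA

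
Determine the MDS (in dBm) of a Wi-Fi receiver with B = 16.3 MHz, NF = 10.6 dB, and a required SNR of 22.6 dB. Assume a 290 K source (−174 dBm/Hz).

−68.7 dBm

Sensitivity = −174 + 10 log₁₀(B) + NF + SNR_min
= −174 + 72.12 + 10.6 + 22.6
= −68.68 dBm → −68.7 dBm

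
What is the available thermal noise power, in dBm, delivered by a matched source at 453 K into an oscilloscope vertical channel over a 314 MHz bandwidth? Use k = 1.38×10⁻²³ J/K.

P_n = kTB = 1.38×10⁻²³ × 453 × 3.14×10⁸ = 1.96×10⁻¹² W
In dBm: 10 log₁₀(1.96×10⁻¹² / 10⁻³) = −87.1 dBm

−87.1 dBm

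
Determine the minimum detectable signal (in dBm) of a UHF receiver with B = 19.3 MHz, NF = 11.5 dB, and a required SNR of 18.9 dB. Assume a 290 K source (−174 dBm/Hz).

Sensitivity = −174 + 10 log₁₀(B) + NF + SNR_min
= −174 + 72.86 + 11.5 + 18.9
= −70.74 dBm → −70.7 dBm

−70.7 dBm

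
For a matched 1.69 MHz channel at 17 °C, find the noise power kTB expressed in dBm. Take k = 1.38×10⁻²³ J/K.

−111.7 dBm

T = 17 °C + 273.15 = 290.15 K
P_n = kTB = 1.38×10⁻²³ × 290.15 × 1.69×10⁶ = 6.77×10⁻¹⁵ W
In dBm: 10 log₁₀(6.77×10⁻¹⁵ / 10⁻³) = −111.7 dBm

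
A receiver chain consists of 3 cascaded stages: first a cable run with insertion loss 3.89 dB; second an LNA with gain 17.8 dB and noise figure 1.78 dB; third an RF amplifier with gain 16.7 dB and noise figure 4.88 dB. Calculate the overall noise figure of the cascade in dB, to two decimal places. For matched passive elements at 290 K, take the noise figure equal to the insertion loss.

5.77 dB

Convert to linear (a loss of L dB is a gain of −L dB): F_i = 10^(NF_i/10), G_i = 10^(G_i,dB/10)
  Stage 1: F_1 = 10^(3.89/10) = 2.449, G_1 = 10^(−3.89/10) = 0.4083
  Stage 2: F_2 = 10^(1.78/10) = 1.507, G_2 = 10^(17.8/10) = 60.26
  Stage 3: F_3 = 10^(4.88/10) = 3.076, G_3 = 10^(16.7/10) = 46.77
Friis cascade:
  F = 2.449 + (1.507 − 1)/0.4083 + (3.076 − 1)/24.60 = 3.774
NF = 10 log₁₀(3.774) = 5.77 dB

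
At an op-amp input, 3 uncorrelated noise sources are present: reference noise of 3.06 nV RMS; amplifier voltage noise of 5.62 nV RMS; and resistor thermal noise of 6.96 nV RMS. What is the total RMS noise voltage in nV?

9.45 nV

Uncorrelated sources add in power (mean-square): V_tot = √(ΣV_i²)
V_tot = √[(3.06×10⁻⁹)² + (5.62×10⁻⁹)² + (6.96×10⁻⁹)²] = 9.45×10⁻⁹ V = 9.45 nV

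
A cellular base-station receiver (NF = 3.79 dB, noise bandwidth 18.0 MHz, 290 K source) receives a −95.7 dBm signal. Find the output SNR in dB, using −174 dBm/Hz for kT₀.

Noise floor: N = −174 + 10 log₁₀(B) + NF
10 log₁₀(1.80×10⁷) = 72.55 dB
N = −174 + 72.55 + 3.79 = −97.66 dBm
SNR = P_sig − N = −95.7 − (−97.66) = 1.96 dB → 2.0 dB

2.0 dB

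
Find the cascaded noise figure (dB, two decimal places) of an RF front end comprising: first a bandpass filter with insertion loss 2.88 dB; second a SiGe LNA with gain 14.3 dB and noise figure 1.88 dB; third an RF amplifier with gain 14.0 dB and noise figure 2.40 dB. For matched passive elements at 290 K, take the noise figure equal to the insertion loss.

Convert to linear (a loss of L dB is a gain of −L dB): F_i = 10^(NF_i/10), G_i = 10^(G_i,dB/10)
  Stage 1: F_1 = 10^(2.88/10) = 1.941, G_1 = 10^(−2.88/10) = 0.5152
  Stage 2: F_2 = 10^(1.88/10) = 1.542, G_2 = 10^(14.3/10) = 26.92
  Stage 3: F_3 = 10^(2.40/10) = 1.738, G_3 = 10^(14.0/10) = 25.12
Friis cascade:
  F = 1.941 + (1.542 − 1)/0.5152 + (1.738 − 1)/13.87 = 3.045
NF = 10 log₁₀(3.045) = 4.84 dB

4.84 dB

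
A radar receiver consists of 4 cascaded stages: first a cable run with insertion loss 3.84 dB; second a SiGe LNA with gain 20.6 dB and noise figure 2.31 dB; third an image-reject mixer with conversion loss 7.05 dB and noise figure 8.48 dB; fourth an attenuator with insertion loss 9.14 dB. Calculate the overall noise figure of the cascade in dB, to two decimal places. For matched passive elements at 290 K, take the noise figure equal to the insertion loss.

Convert to linear (a loss of L dB is a gain of −L dB): F_i = 10^(NF_i/10), G_i = 10^(G_i,dB/10)
  Stage 1: F_1 = 10^(3.84/10) = 2.421, G_1 = 10^(−3.84/10) = 0.4130
  Stage 2: F_2 = 10^(2.31/10) = 1.702, G_2 = 10^(20.6/10) = 114.8
  Stage 3: F_3 = 10^(8.48/10) = 7.047, G_3 = 10^(−7.05/10) = 0.1972
  Stage 4: F_4 = 10^(9.14/10) = 8.204, G_4 = 10^(−9.14/10) = 0.1219
Friis cascade:
  F = 2.421 + (1.702 − 1)/0.4130 + (7.047 − 1)/47.42 + (8.204 − 1)/9.354 = 5.019
NF = 10 log₁₀(5.019) = 7.01 dB

7.01 dB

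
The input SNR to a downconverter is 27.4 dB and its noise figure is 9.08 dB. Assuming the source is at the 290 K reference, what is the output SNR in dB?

18.32 dB

By definition F = SNR_in/SNR_out, so in dB: SNR_out = SNR_in − NF
SNR_out = 27.4 − 9.08 = 18.32 dB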